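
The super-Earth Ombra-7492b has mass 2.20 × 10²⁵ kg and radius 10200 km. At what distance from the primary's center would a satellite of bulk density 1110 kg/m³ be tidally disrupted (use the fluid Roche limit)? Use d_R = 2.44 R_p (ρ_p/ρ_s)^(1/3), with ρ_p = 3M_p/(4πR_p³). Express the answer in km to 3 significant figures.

ρ_p = 3M_p/(4πR_p³) = 3 × (2.20 × 10²⁵) / (4π × (1.02 × 10⁷ m)³) = 4950 kg/m³
d_R = 2.44 × 10200 km × (4950/1110)^(1/3)
    = 41000 km

41000 km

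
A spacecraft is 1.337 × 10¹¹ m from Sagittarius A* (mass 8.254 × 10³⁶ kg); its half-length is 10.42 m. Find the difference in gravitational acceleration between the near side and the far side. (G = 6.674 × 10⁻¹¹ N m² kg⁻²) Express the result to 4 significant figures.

The field gradient is 2GM/d³; across the full diameter 2r the difference is 4GMr/d³.
a_tidal = 4GMr/d³
        = 4 × (6.674 × 10⁻¹¹) × (8.254 × 10³⁶) × (10.42) / (1.337 × 10¹¹)³
        = 9.607 × 10⁻⁶ m/s²

9.607 × 10⁻⁶ m/s²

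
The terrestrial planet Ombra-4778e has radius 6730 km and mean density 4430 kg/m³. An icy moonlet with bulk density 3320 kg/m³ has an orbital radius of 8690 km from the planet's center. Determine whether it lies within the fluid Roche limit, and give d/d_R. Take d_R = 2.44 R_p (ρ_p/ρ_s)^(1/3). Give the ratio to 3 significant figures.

inside; d/d_R ≈ 0.481

d_R = 2.44 × (6730 km) × (4430/3320)^(1/3) = 18080 km
d/d_R = (8690) / (18080) = 0.481
Since d/d_R < 1, the body is inside the Roche limit.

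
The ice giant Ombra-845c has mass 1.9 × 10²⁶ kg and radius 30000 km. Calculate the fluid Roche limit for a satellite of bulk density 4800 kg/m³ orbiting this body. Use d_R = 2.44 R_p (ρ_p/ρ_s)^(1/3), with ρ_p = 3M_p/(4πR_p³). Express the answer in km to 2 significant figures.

ρ_p = 3M_p/(4πR_p³) = 3 × (1.9 × 10²⁶) / (4π × (3.0 × 10⁷ m)³) = 1700 kg/m³
d_R = 2.44 × 30000 km × (1700/4800)^(1/3)
    = 52000 km

52000 km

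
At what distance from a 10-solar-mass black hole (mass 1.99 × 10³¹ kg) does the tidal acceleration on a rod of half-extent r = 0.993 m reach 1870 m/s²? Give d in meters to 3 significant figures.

1.12 × 10⁶ m

2GMr/d³ = a_tidal  ⇒  d = (2GMr / a_tidal)^(1/3)
d = (2 × 6.674×10⁻¹¹ × (1.99 × 10³¹) × (0.993) / (1870))^(1/3)
  = 1.12 × 10⁶ m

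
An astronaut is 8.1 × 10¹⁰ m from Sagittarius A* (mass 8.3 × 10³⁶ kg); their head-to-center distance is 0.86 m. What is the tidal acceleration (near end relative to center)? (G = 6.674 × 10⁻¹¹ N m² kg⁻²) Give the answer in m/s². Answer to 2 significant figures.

1.8 × 10⁻⁶ m/s²

a_tidal = 2GMr/d³
        = 2 × (6.674 × 10⁻¹¹) × (8.3 × 10³⁶) × (0.86) / (8.1 × 10¹⁰)³
        = 1.8 × 10⁻⁶ m/s²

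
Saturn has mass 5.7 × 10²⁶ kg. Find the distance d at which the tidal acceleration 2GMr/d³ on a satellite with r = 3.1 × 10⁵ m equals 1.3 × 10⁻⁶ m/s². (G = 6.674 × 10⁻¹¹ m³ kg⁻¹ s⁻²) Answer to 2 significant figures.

2GMr/d³ = a_tidal  ⇒  d = (2GMr / a_tidal)^(1/3)
d = (2 × 6.674×10⁻¹¹ × (5.7 × 10²⁶) × (3.1 × 10⁵) / (1.3 × 10⁻⁶))^(1/3)
  = 2.6 × 10⁹ m

2.6 × 10⁹ m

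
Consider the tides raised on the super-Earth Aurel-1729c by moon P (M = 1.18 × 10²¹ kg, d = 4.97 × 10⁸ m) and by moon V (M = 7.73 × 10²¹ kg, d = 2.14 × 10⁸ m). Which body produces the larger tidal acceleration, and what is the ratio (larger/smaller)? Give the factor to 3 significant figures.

Compare M/d³ for the two perturbers:
Moon P: (1.18 × 10²¹) / (4.97 × 10⁸)³ = 9.612 × 10⁻⁶
Moon V: (7.73 × 10²¹) / (2.14 × 10⁸)³ = 7.887 × 10⁻⁴
Ratio (larger/smaller) = 82.1

Moon V, by a factor of ≈ 82.1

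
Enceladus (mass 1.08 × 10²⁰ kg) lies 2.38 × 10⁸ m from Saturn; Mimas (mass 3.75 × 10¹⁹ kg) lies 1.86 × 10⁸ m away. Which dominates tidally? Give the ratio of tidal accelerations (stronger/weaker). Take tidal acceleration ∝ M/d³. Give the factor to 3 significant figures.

Tidal stretch scales as M/d³; compute that for each body.
Enceladus: (1.08 × 10²⁰) / (2.38 × 10⁸)³ = 8.011 × 10⁻⁶
Mimas: (3.75 × 10¹⁹) / (1.86 × 10⁸)³ = 5.828 × 10⁻⁶
Ratio (larger/smaller) = 1.37

Enceladus, by a factor of ≈ 1.37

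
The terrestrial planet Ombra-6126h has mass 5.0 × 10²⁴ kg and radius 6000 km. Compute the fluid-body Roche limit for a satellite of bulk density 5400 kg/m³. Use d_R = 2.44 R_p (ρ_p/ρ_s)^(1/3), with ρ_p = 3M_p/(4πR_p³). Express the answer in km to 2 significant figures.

15000 km

ρ_p = 3M_p/(4πR_p³) = 3 × (5.0 × 10²⁴) / (4π × (6.0 × 10⁶ m)³) = 5500 kg/m³
d_R = 2.44 × 6000 km × (5500/5400)^(1/3)
    = 15000 km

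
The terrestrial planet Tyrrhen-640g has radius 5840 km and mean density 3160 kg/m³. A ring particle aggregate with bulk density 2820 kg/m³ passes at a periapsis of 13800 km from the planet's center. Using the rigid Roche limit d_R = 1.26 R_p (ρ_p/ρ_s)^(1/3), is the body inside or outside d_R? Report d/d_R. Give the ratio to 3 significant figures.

outside; d/d_R ≈ 1.81

d_R = 1.26 × (5840 km) × (3160/2820)^(1/3) = 7643 km
d/d_R = (13800) / (7643) = 1.81
Since d/d_R > 1, the body is outside the Roche limit.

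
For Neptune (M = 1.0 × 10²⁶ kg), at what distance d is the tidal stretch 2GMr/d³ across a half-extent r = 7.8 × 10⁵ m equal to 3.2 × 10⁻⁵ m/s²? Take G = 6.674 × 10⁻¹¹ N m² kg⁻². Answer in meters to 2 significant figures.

6.9 × 10⁸ m

2GMr/d³ = a_tidal  ⇒  d = (2GMr / a_tidal)^(1/3)
d = (2 × 6.674×10⁻¹¹ × (1.0 × 10²⁶) × (7.8 × 10⁵) / (3.2 × 10⁻⁵))^(1/3)
  = 6.9 × 10⁸ m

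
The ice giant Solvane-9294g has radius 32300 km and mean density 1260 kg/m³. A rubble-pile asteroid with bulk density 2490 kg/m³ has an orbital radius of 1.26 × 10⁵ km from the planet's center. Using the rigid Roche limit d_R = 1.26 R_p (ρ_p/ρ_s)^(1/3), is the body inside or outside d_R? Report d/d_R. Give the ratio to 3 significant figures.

outside; d/d_R ≈ 3.89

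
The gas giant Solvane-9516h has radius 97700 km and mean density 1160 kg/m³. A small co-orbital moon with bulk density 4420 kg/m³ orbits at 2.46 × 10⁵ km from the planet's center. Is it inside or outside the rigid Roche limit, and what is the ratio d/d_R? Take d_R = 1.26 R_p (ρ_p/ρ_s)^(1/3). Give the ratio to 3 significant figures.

d_R = 1.26 × (97700 km) × (1160/4420)^(1/3) = 78820 km
d/d_R = (2.46 × 10⁵) / (78820) = 3.12
Since d/d_R > 1, the body is outside the Roche limit.

outside; d/d_R ≈ 3.12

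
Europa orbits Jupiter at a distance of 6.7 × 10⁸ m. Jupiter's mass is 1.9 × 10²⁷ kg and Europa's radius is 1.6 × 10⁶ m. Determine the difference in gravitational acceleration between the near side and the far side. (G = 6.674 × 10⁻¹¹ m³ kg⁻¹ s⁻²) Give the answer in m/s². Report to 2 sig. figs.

Δg = 4GMr/d³
   = 4 × (6.674 × 10⁻¹¹) × (1.9 × 10²⁷) × (1.6 × 10⁶) / (6.7 × 10⁸)³
   = 2.7 × 10⁻³ m/s²

2.7 × 10⁻³ m/s²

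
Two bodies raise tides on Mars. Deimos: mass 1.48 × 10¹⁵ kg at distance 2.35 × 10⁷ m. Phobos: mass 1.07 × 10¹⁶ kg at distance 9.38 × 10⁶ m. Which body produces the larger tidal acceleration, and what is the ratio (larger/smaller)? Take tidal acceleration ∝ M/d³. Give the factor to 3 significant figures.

Tidal stretch scales as M/d³; compute that for each body.
Deimos: (1.48 × 10¹⁵) / (2.35 × 10⁷)³ = 1.140 × 10⁻⁷
Phobos: (1.07 × 10¹⁶) / (9.38 × 10⁶)³ = 1.297 × 10⁻⁵
Ratio (larger/smaller) = 114

Phobos, by a factor of ≈ 114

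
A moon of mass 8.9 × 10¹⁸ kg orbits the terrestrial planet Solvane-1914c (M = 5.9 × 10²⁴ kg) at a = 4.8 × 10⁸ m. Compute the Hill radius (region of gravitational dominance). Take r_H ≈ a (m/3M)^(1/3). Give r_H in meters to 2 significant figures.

r_H ≈ a (m/3M)^(1/3)
    = (4.8 × 10⁸) × (8.9 × 10¹⁸ / (3 × 5.9 × 10²⁴))^(1/3)
    = 3.8 × 10⁶ m

3.8 × 10⁶ m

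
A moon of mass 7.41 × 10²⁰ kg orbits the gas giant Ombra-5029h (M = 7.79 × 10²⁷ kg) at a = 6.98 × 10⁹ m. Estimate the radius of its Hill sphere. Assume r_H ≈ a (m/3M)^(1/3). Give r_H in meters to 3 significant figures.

2.21 × 10⁷ m

r_H ≈ a (m/3M)^(1/3)
    = (6.98 × 10⁹) × (7.41 × 10²⁰ / (3 × 7.79 × 10²⁷))^(1/3)
    = 2.21 × 10⁷ m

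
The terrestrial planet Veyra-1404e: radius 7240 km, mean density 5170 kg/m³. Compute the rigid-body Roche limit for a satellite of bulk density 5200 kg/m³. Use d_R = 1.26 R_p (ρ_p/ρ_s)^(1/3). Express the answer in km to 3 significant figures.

9100 km

d_R = 1.26 × 7240 km × (5170/5200)^(1/3)
    = 9100 km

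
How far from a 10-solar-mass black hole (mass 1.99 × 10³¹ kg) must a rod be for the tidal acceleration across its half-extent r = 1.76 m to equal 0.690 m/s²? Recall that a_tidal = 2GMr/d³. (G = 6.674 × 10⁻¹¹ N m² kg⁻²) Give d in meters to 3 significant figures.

1.89 × 10⁷ m

2GMr/d³ = a_tidal  ⇒  d = (2GMr / a_tidal)^(1/3)
d = (2 × 6.674×10⁻¹¹ × (1.99 × 10³¹) × (1.76) / (0.690))^(1/3)
  = 1.89 × 10⁷ m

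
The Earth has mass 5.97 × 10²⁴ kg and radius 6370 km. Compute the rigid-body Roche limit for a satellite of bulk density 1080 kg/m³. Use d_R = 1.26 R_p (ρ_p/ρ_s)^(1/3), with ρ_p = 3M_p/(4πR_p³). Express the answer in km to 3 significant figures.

ρ_p = 3M_p/(4πR_p³) = 3 × (5.97 × 10²⁴) / (4π × (6.37 × 10⁶ m)³) = 5510 kg/m³
d_R = 1.26 × 6370 km × (5510/1080)^(1/3)
    = 13800 km

13800 km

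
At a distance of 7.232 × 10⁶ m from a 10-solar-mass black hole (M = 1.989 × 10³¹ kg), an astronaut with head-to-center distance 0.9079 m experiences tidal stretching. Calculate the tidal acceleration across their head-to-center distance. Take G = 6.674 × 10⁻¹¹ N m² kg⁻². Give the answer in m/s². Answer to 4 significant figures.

6.373 m/s²

The tidal stretch is the gradient of GM/d² times the body's extent r, hence the 1/d³ dependence.
Δg = 2GMr/d³
   = 2 × (6.674 × 10⁻¹¹) × (1.989 × 10³¹) × (0.9079) / (7.232 × 10⁶)³
   = 6.373 m/s²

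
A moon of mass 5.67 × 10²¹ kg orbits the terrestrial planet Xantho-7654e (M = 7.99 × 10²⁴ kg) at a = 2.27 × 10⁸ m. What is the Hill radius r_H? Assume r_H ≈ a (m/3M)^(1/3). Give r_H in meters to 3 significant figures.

1.40 × 10⁷ m

r_H ≈ a (m/3M)^(1/3)
    = (2.27 × 10⁸) × (5.67 × 10²¹ / (3 × 7.99 × 10²⁴))^(1/3)
    = 1.40 × 10⁷ m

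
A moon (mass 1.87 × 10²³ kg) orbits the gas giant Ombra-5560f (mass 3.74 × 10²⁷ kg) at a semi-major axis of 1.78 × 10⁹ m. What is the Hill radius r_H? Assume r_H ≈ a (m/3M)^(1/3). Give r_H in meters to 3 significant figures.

r_H ≈ a (m/3M)^(1/3)
    = (1.78 × 10⁹) × (1.87 × 10²³ / (3 × 3.74 × 10²⁷))^(1/3)
    = 4.55 × 10⁷ m

4.55 × 10⁷ m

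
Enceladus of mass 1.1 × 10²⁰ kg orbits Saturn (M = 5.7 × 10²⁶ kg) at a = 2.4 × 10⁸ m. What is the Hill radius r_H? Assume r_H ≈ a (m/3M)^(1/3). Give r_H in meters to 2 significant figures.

r_H ≈ a (m/3M)^(1/3)
    = (2.4 × 10⁸) × (1.1 × 10²⁰ / (3 × 5.7 × 10²⁶))^(1/3)
    = 9.6 × 10⁵ m

9.6 × 10⁵ m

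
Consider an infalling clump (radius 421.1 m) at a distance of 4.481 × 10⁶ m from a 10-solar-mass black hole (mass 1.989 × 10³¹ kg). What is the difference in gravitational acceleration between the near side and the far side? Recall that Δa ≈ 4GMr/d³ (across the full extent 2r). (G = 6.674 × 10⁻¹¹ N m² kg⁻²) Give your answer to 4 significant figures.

2.485 × 10⁴ m/s²

a_tidal = 4GMr/d³
        = 4 × (6.674 × 10⁻¹¹) × (1.989 × 10³¹) × (421.1) / (4.481 × 10⁶)³
        = 2.485 × 10⁴ m/s²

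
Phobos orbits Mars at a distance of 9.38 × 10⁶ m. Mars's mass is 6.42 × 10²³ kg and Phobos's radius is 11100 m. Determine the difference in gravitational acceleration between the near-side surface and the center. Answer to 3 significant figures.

Δg = 2GMr/d³
   = 2 × (6.674 × 10⁻¹¹) × (6.42 × 10²³) × (11100) / (9.38 × 10⁶)³
   = 1.15 × 10⁻³ m/s²

1.15 × 10⁻³ m/s²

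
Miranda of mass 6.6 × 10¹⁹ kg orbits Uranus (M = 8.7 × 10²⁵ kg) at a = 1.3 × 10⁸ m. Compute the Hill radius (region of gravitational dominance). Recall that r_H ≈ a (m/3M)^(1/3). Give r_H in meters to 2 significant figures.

8.2 × 10⁵ m

r_H ≈ a (m/3M)^(1/3)
    = (1.3 × 10⁸) × (6.6 × 10¹⁹ / (3 × 8.7 × 10²⁵))^(1/3)
    = 8.2 × 10⁵ m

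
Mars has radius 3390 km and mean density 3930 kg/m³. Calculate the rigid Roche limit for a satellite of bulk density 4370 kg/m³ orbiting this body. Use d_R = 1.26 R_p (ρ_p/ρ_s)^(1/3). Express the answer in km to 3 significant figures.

4120 km

d_R = 1.26 × 3390 km × (3930/4370)^(1/3)
    = 4120 km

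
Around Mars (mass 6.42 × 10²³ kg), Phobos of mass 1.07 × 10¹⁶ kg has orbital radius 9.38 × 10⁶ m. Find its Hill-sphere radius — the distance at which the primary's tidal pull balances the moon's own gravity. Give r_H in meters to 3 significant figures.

r_H ≈ a (m/3M)^(1/3)
    = (9.38 × 10⁶) × (1.07 × 10¹⁶ / (3 × 6.42 × 10²³))^(1/3)
    = 1.66 × 10⁴ m

1.66 × 10⁴ m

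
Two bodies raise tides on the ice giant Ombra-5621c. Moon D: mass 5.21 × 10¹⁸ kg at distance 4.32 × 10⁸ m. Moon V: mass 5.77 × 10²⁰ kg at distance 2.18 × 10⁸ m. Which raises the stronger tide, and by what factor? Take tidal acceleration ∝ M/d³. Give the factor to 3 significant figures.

Moon V, by a factor of ≈ 862

Tidal acceleration ∝ M/d³, so compare M/d³ for each.
Moon D: (5.21 × 10¹⁸) / (4.32 × 10⁸)³ = 6.462 × 10⁻⁸
Moon V: (5.77 × 10²⁰) / (2.18 × 10⁸)³ = 5.569 × 10⁻⁵
Ratio (larger/smaller) = 862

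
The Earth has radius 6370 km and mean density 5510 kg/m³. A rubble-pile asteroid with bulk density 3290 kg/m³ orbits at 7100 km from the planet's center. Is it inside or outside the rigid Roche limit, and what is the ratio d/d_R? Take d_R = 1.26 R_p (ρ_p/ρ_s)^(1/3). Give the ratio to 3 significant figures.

d_R = 1.26 × (6370 km) × (5510/3290)^(1/3) = 9532 km
d/d_R = (7100) / (9532) = 0.745
Since d/d_R < 1, the body is inside the Roche limit.

inside; d/d_R ≈ 0.745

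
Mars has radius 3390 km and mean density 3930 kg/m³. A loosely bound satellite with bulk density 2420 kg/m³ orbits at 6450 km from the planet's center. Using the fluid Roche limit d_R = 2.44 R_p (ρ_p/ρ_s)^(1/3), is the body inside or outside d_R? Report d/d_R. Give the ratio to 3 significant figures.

d_R = 2.44 × (3390 km) × (3930/2420)^(1/3) = 9723 km
d/d_R = (6450) / (9723) = 0.663
Since d/d_R < 1, the body is inside the Roche limit.

inside; d/d_R ≈ 0.663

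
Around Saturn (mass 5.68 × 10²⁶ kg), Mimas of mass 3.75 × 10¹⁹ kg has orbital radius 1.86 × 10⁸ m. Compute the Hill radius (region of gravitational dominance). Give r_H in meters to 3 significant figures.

5.21 × 10⁵ m

r_H ≈ a (m/3M)^(1/3)
    = (1.86 × 10⁸) × (3.75 × 10¹⁹ / (3 × 5.68 × 10²⁶))^(1/3)
    = 5.21 × 10⁵ m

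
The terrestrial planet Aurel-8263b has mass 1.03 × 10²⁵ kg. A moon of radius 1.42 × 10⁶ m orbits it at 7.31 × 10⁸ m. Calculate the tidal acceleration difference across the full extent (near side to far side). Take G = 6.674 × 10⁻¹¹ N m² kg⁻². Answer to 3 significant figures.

1.00 × 10⁻⁵ m/s²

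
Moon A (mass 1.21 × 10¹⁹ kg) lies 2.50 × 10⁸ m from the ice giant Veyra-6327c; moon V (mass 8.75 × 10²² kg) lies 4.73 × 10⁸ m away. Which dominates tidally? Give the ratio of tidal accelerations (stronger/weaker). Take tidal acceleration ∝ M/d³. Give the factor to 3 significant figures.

The tide-raising term goes as M/d³ (the gradient of a 1/d² field).
Moon A: (1.21 × 10¹⁹) / (2.50 × 10⁸)³ = 7.744 × 10⁻⁷
Moon V: (8.75 × 10²²) / (4.73 × 10⁸)³ = 8.268 × 10⁻⁴
Ratio (larger/smaller) = 1070

Moon V, by a factor of ≈ 1070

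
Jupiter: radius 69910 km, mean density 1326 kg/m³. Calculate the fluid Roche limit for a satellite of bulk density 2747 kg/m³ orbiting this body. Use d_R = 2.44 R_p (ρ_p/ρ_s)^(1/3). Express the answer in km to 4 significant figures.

1.338 × 10⁵ km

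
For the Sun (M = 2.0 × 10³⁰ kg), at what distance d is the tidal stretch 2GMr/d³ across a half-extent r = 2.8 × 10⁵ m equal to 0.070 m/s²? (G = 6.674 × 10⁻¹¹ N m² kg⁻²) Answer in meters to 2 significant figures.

1.0 × 10⁹ m

2GMr/d³ = a_tidal  ⇒  d = (2GMr / a_tidal)^(1/3)
d = (2 × 6.674×10⁻¹¹ × (2.0 × 10³⁰) × (2.8 × 10⁵) / (0.070))^(1/3)
  = 1.0 × 10⁹ m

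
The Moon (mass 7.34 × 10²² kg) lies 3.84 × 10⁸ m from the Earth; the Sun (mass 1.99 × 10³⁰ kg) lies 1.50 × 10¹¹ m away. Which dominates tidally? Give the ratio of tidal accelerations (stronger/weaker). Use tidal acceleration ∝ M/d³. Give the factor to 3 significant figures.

Compare M/d³ for the two perturbers:
The Moon: (7.34 × 10²²) / (3.84 × 10⁸)³ = 1.296 × 10⁻³
The Sun: (1.99 × 10³⁰) / (1.50 × 10¹¹)³ = 5.896 × 10⁻⁴
Ratio (larger/smaller) = 2.20

The Moon, by a factor of ≈ 2.20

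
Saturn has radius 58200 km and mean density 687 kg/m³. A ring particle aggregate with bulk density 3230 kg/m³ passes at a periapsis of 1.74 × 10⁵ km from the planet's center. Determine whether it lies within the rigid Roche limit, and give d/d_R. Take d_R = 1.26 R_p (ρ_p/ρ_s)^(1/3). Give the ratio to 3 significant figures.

d_R = 1.26 × (58200 km) × (687/3230)^(1/3) = 43770 km
d/d_R = (1.74 × 10⁵) / (43770) = 3.98
Since d/d_R > 1, the body is outside the Roche limit.

outside; d/d_R ≈ 3.98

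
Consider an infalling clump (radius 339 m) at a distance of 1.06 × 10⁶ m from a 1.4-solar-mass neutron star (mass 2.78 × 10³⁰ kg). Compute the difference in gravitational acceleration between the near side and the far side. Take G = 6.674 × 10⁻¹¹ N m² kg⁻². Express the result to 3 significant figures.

2.11 × 10⁵ m/s²

a_tidal = 4GMr/d³
        = 4 × (6.674 × 10⁻¹¹) × (2.78 × 10³⁰) × (339) / (1.06 × 10⁶)³
        = 2.11 × 10⁵ m/s²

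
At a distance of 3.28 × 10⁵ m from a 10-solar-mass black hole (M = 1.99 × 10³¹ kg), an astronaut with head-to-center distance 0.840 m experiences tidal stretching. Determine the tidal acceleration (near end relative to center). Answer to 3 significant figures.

Differencing GM/(d−r)² and GM/d² to first order in r/d gives 2GMr/d³.
a_tidal = 2GMr/d³
        = 2 × (6.674 × 10⁻¹¹) × (1.99 × 10³¹) × (0.840) / (3.28 × 10⁵)³
        = 6.32 × 10⁴ m/s²

6.32 × 10⁴ m/s²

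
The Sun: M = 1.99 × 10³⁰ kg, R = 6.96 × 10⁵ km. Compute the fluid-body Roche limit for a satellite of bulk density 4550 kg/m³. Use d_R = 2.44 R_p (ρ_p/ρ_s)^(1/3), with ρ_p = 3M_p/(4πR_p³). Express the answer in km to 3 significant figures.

ρ_p = 3M_p/(4πR_p³) = 3 × (1.99 × 10³⁰) / (4π × (6.96 × 10⁸ m)³) = 1410 kg/m³
d_R = 2.44 × 6.96 × 10⁵ km × (1410/4550)^(1/3)
    = 1.15 × 10⁶ km

1.15 × 10⁶ km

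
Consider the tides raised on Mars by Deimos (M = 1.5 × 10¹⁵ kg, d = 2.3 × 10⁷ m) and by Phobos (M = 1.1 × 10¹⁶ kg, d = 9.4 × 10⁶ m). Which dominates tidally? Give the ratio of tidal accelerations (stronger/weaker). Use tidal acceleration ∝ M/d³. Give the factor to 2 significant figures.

Phobos, by a factor of ≈ 110

Compare M/d³ for the two perturbers:
Deimos: (1.5 × 10¹⁵) / (2.3 × 10⁷)³ = 1.233 × 10⁻⁷
Phobos: (1.1 × 10¹⁶) / (9.4 × 10⁶)³ = 1.324 × 10⁻⁵
Ratio (larger/smaller) = 110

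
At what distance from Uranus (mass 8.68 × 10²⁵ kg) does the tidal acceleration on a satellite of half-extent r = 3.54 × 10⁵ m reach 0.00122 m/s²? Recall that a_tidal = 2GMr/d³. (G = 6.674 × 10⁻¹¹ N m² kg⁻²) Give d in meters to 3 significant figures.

2GMr/d³ = a_tidal  ⇒  d = (2GMr / a_tidal)^(1/3)
d = (2 × 6.674×10⁻¹¹ × (8.68 × 10²⁵) × (3.54 × 10⁵) / (0.00122))^(1/3)
  = 1.50 × 10⁸ m

1.50 × 10⁸ m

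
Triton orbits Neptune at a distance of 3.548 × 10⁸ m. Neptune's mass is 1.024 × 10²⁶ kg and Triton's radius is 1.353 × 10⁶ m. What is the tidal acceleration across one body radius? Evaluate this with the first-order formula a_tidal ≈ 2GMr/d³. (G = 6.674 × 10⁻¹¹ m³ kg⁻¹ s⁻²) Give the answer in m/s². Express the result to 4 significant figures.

4.141 × 10⁻⁴ m/s²

Δg = 2GMr/d³
   = 2 × (6.674 × 10⁻¹¹) × (1.024 × 10²⁶) × (1.353 × 10⁶) / (3.548 × 10⁸)³
   = 4.141 × 10⁻⁴ m/s²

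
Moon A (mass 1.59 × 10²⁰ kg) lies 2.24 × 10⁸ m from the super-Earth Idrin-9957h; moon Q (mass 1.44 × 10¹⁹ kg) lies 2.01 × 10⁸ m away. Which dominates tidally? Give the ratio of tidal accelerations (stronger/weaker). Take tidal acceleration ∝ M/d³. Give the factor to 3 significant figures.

Tidal acceleration ∝ M/d³, so compare M/d³ for each.
Moon A: (1.59 × 10²⁰) / (2.24 × 10⁸)³ = 1.415 × 10⁻⁵
Moon Q: (1.44 × 10¹⁹) / (2.01 × 10⁸)³ = 1.773 × 10⁻⁶
Ratio (larger/smaller) = 7.98

Moon A, by a factor of ≈ 7.98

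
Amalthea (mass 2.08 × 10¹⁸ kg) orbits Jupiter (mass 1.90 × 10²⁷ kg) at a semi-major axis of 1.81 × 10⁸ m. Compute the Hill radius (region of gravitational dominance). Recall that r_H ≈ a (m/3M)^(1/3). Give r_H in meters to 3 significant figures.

r_H ≈ a (m/3M)^(1/3)
    = (1.81 × 10⁸) × (2.08 × 10¹⁸ / (3 × 1.90 × 10²⁷))^(1/3)
    = 1.29 × 10⁵ m

1.29 × 10⁵ m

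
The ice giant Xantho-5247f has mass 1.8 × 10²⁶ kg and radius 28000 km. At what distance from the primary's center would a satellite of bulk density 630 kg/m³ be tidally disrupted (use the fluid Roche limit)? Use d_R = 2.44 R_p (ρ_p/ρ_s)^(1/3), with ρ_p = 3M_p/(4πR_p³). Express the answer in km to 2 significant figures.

ρ_p = 3M_p/(4πR_p³) = 3 × (1.8 × 10²⁶) / (4π × (2.8 × 10⁷ m)³) = 2000 kg/m³
d_R = 2.44 × 28000 km × (2000/630)^(1/3)
    = 1.0 × 10⁵ km

1.0 × 10⁵ km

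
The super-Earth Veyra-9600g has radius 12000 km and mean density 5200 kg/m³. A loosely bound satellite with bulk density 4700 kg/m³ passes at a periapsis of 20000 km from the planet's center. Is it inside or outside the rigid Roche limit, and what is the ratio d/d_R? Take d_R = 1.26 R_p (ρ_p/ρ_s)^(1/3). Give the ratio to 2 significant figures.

outside; d/d_R ≈ 1.3

d_R = 1.26 × (12000 km) × (5200/4700)^(1/3) = 15640 km
d/d_R = (20000) / (15640) = 1.3
Since d/d_R > 1, the body is outside the Roche limit.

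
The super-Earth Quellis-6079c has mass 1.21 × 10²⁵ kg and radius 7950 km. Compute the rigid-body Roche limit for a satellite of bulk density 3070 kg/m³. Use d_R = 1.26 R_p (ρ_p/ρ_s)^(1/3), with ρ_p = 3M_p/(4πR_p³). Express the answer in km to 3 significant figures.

12300 km

ρ_p = 3M_p/(4πR_p³) = 3 × (1.21 × 10²⁵) / (4π × (7.95 × 10⁶ m)³) = 5750 kg/m³
d_R = 1.26 × 7950 km × (5750/3070)^(1/3)
    = 12300 km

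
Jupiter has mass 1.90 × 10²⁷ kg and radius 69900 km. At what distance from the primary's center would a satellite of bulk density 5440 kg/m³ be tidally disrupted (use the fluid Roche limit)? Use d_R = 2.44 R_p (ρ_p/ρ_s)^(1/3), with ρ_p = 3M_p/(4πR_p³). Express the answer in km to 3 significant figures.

ρ_p = 3M_p/(4πR_p³) = 3 × (1.90 × 10²⁷) / (4π × (6.99 × 10⁷ m)³) = 1330 kg/m³
d_R = 2.44 × 69900 km × (1330/5440)^(1/3)
    = 1.07 × 10⁵ km

1.07 × 10⁵ km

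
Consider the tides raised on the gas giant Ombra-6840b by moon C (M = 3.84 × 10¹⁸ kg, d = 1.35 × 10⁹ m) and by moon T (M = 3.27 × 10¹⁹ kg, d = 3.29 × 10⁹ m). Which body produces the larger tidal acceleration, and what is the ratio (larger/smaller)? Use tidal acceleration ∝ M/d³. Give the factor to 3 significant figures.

The tide-raising term goes as M/d³ (the gradient of a 1/d² field).
Moon C: (3.84 × 10¹⁸) / (1.35 × 10⁹)³ = 1.561 × 10⁻⁹
Moon T: (3.27 × 10¹⁹) / (3.29 × 10⁹)³ = 9.182 × 10⁻¹⁰
Ratio (larger/smaller) = 1.70

Moon C, by a factor of ≈ 1.70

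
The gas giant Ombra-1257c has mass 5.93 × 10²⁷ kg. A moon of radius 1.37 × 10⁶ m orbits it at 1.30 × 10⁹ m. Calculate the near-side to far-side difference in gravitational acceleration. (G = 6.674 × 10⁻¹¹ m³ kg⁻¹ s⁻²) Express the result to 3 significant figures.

9.87 × 10⁻⁴ m/s²

Δg = 4GMr/d³
   = 4 × (6.674 × 10⁻¹¹) × (5.93 × 10²⁷) × (1.37 × 10⁶) / (1.30 × 10⁹)³
   = 9.87 × 10⁻⁴ m/s²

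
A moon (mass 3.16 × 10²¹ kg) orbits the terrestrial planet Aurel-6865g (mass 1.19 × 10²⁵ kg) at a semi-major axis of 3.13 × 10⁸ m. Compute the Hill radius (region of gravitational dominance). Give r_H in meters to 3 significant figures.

1.39 × 10⁷ m

r_H ≈ a (m/3M)^(1/3)
    = (3.13 × 10⁸) × (3.16 × 10²¹ / (3 × 1.19 × 10²⁵))^(1/3)
    = 1.39 × 10⁷ m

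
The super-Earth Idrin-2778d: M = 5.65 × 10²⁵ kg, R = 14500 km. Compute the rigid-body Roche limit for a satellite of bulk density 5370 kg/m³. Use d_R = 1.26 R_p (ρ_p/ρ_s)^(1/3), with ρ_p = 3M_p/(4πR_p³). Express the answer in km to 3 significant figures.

ρ_p = 3M_p/(4πR_p³) = 3 × (5.65 × 10²⁵) / (4π × (1.45 × 10⁷ m)³) = 4420 kg/m³
d_R = 1.26 × 14500 km × (4420/5370)^(1/3)
    = 17100 km

17100 km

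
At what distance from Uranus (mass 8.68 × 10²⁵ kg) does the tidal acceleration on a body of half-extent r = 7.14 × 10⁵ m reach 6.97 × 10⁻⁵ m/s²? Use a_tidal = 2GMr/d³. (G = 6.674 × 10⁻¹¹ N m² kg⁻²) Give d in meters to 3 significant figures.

2GMr/d³ = a_tidal  ⇒  d = (2GMr / a_tidal)^(1/3)
d = (2 × 6.674×10⁻¹¹ × (8.68 × 10²⁵) × (7.14 × 10⁵) / (6.97 × 10⁻⁵))^(1/3)
  = 4.91 × 10⁸ m

4.91 × 10⁸ m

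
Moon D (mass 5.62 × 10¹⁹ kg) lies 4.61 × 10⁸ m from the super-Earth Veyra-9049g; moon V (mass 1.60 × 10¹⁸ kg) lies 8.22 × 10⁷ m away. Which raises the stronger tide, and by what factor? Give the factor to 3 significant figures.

Moon V, by a factor of ≈ 5.02

The tide-raising term goes as M/d³ (the gradient of a 1/d² field).
Moon D: (5.62 × 10¹⁹) / (4.61 × 10⁸)³ = 5.736 × 10⁻⁷
Moon V: (1.60 × 10¹⁸) / (8.22 × 10⁷)³ = 2.881 × 10⁻⁶
Ratio (larger/smaller) = 5.02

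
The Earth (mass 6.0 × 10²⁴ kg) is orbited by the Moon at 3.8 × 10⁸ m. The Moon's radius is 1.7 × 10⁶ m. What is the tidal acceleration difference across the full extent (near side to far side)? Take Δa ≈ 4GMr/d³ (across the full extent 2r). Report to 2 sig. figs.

Δg = 4GMr/d³
   = 4 × (6.674 × 10⁻¹¹) × (6.0 × 10²⁴) × (1.7 × 10⁶) / (3.8 × 10⁸)³
   = 5.0 × 10⁻⁵ m/s²

5.0 × 10⁻⁵ m/s²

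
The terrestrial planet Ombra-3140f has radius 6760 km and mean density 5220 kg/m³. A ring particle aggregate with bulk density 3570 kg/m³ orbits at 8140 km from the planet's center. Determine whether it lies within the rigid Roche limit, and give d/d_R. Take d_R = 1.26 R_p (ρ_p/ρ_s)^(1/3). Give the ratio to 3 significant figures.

d_R = 1.26 × (6760 km) × (5220/3570)^(1/3) = 9668 km
d/d_R = (8140) / (9668) = 0.842
Since d/d_R < 1, the body is inside the Roche limit.

inside; d/d_R ≈ 0.842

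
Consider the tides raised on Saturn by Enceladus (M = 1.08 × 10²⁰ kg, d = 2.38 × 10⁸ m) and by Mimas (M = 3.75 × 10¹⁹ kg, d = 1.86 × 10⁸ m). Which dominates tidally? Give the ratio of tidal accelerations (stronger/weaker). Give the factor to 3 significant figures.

Tidal acceleration ∝ M/d³, so compare M/d³ for each.
Enceladus: (1.08 × 10²⁰) / (2.38 × 10⁸)³ = 8.011 × 10⁻⁶
Mimas: (3.75 × 10¹⁹) / (1.86 × 10⁸)³ = 5.828 × 10⁻⁶
Ratio (larger/smaller) = 1.37

Enceladus, by a factor of ≈ 1.37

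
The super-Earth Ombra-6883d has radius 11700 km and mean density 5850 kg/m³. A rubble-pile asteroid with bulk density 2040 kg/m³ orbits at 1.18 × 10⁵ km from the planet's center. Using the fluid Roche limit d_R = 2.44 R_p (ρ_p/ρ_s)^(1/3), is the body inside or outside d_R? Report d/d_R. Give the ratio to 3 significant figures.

outside; d/d_R ≈ 2.91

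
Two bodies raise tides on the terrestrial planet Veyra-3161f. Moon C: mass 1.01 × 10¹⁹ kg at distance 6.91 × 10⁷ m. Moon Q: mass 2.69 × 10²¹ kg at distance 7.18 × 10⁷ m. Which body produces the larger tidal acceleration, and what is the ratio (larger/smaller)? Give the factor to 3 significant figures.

Compare M/d³ for the two perturbers:
Moon C: (1.01 × 10¹⁹) / (6.91 × 10⁷)³ = 3.061 × 10⁻⁵
Moon Q: (2.69 × 10²¹) / (7.18 × 10⁷)³ = 7.267 × 10⁻³
Ratio (larger/smaller) = 237

Moon Q, by a factor of ≈ 237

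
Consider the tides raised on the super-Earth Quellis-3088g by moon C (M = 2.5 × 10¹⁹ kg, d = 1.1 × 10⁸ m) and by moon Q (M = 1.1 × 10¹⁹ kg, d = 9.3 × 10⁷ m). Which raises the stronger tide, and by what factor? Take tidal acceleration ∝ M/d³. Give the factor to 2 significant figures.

Moon C, by a factor of ≈ 1.4

Tidal acceleration ∝ M/d³, so compare M/d³ for each.
Moon C: (2.5 × 10¹⁹) / (1.1 × 10⁸)³ = 1.878 × 10⁻⁵
Moon Q: (1.1 × 10¹⁹) / (9.3 × 10⁷)³ = 1.368 × 10⁻⁵
Ratio (larger/smaller) = 1.4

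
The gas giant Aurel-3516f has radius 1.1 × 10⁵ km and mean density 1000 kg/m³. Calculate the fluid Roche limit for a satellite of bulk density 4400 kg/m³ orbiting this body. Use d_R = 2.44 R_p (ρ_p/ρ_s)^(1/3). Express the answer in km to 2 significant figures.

d_R = 2.44 × 1.1 × 10⁵ km × (1000/4400)^(1/3)
    = 1.6 × 10⁵ km

1.6 × 10⁵ km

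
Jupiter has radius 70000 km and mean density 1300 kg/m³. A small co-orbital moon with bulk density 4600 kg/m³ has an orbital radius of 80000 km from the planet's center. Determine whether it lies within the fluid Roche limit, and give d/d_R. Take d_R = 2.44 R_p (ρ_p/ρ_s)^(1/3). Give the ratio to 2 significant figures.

d_R = 2.44 × (70000 km) × (1300/4600)^(1/3) = 1.121 × 10⁵ km
d/d_R = (80000) / (1.121 × 10⁵) = 0.71
Since d/d_R < 1, the body is inside the Roche limit.

inside; d/d_R ≈ 0.71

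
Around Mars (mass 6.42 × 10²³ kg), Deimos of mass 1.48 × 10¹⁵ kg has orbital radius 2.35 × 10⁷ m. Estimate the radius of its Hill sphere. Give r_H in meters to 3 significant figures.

r_H ≈ a (m/3M)^(1/3)
    = (2.35 × 10⁷) × (1.48 × 10¹⁵ / (3 × 6.42 × 10²³))^(1/3)
    = 2.15 × 10⁴ m

2.15 × 10⁴ m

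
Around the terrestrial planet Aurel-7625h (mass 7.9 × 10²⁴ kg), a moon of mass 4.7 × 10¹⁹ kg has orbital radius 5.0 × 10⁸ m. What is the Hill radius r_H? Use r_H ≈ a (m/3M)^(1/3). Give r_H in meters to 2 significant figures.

6.3 × 10⁶ m

r_H ≈ a (m/3M)^(1/3)
    = (5.0 × 10⁸) × (4.7 × 10¹⁹ / (3 × 7.9 × 10²⁴))^(1/3)
    = 6.3 × 10⁶ m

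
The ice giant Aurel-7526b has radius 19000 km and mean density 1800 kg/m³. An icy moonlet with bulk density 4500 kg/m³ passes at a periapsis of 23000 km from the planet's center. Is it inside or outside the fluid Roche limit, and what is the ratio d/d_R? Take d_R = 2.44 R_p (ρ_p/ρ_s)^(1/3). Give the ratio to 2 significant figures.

inside; d/d_R ≈ 0.67

d_R = 2.44 × (19000 km) × (1800/4500)^(1/3) = 34160 km
d/d_R = (23000) / (34160) = 0.67
Since d/d_R < 1, the body is inside the Roche limit.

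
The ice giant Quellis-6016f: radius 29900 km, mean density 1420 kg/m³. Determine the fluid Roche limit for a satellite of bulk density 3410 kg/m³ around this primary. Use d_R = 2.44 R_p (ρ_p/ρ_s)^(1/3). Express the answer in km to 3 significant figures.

54500 km

d_R = 2.44 × 29900 km × (1420/3410)^(1/3)
    = 54500 km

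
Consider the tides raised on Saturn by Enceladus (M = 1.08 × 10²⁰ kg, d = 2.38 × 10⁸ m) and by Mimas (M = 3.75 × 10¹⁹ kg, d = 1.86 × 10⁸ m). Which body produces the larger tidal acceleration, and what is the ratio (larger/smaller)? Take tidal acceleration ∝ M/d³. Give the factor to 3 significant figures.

Tidal acceleration ∝ M/d³, so compare M/d³ for each.
Enceladus: (1.08 × 10²⁰) / (2.38 × 10⁸)³ = 8.011 × 10⁻⁶
Mimas: (3.75 × 10¹⁹) / (1.86 × 10⁸)³ = 5.828 × 10⁻⁶
Ratio (larger/smaller) = 1.37

Enceladus, by a factor of ≈ 1.37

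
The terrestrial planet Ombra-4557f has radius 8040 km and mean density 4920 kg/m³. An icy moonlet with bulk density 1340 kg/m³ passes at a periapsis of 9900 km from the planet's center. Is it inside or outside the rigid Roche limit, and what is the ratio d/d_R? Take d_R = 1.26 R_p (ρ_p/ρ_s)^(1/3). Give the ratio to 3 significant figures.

inside; d/d_R ≈ 0.633

d_R = 1.26 × (8040 km) × (4920/1340)^(1/3) = 15630 km
d/d_R = (9900) / (15630) = 0.633
Since d/d_R < 1, the body is inside the Roche limit.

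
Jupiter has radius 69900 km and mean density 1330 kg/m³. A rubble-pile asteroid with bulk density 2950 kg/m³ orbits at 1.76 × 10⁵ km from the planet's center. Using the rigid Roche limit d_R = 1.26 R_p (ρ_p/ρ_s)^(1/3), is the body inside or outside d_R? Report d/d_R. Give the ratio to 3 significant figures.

d_R = 1.26 × (69900 km) × (1330/2950)^(1/3) = 67530 km
d/d_R = (1.76 × 10⁵) / (67530) = 2.61
Since d/d_R > 1, the body is outside the Roche limit.

outside; d/d_R ≈ 2.61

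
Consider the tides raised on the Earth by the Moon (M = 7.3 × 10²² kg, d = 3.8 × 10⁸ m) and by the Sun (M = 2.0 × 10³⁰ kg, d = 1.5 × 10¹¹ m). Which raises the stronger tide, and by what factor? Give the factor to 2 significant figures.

The Moon, by a factor of ≈ 2.2

Tidal stretch scales as M/d³; compute that for each body.
The Moon: (7.3 × 10²²) / (3.8 × 10⁸)³ = 1.330 × 10⁻³
The Sun: (2.0 × 10³⁰) / (1.5 × 10¹¹)³ = 5.926 × 10⁻⁴
Ratio (larger/smaller) = 2.2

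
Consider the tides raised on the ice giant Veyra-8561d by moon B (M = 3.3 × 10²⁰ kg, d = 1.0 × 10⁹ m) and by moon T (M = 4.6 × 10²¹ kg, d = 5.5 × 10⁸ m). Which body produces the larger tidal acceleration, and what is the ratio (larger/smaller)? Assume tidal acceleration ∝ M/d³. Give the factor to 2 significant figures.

Compare M/d³ for the two perturbers:
Moon B: (3.3 × 10²⁰) / (1.0 × 10⁹)³ = 3.300 × 10⁻⁷
Moon T: (4.6 × 10²¹) / (5.5 × 10⁸)³ = 2.765 × 10⁻⁵
Ratio (larger/smaller) = 84

Moon T, by a factor of ≈ 84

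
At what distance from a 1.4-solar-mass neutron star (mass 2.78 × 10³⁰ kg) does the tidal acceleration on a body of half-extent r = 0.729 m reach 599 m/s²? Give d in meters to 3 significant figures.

2GMr/d³ = a_tidal  ⇒  d = (2GMr / a_tidal)^(1/3)
d = (2 × 6.674×10⁻¹¹ × (2.78 × 10³⁰) × (0.729) / (599))^(1/3)
  = 7.67 × 10⁵ m

7.67 × 10⁵ m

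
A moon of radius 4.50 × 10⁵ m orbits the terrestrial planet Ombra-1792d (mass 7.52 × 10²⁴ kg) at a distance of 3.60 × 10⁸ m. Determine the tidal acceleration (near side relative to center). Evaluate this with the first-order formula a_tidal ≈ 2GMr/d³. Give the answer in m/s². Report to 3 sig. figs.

a_tidal = 2GMr/d³
        = 2 × (6.674 × 10⁻¹¹) × (7.52 × 10²⁴) × (4.50 × 10⁵) / (3.60 × 10⁸)³
        = 9.68 × 10⁻⁶ m/s²

9.68 × 10⁻⁶ m/s²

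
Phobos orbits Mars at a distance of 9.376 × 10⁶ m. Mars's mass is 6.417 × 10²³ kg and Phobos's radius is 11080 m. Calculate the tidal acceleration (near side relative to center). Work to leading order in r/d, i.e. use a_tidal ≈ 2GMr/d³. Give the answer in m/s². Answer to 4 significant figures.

1.151 × 10⁻³ m/s²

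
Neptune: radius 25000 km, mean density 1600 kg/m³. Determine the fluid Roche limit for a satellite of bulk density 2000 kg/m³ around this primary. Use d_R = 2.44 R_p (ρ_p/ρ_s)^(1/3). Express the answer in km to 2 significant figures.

d_R = 2.44 × 25000 km × (1600/2000)^(1/3)
    = 57000 km

57000 km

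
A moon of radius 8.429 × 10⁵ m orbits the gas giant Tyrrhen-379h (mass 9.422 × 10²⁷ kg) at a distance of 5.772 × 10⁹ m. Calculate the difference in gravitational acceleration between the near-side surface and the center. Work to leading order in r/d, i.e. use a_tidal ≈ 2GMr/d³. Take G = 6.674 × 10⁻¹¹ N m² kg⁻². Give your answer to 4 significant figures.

Δg = 2GMr/d³
   = 2 × (6.674 × 10⁻¹¹) × (9.422 × 10²⁷) × (8.429 × 10⁵) / (5.772 × 10⁹)³
   = 5.513 × 10⁻⁶ m/s²

5.513 × 10⁻⁶ m/s²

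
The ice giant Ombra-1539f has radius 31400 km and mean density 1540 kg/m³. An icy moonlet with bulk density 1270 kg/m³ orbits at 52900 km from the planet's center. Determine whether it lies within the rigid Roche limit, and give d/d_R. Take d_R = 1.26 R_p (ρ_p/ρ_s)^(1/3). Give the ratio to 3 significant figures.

d_R = 1.26 × (31400 km) × (1540/1270)^(1/3) = 42190 km
d/d_R = (52900) / (42190) = 1.25
Since d/d_R > 1, the body is outside the Roche limit.

outside; d/d_R ≈ 1.25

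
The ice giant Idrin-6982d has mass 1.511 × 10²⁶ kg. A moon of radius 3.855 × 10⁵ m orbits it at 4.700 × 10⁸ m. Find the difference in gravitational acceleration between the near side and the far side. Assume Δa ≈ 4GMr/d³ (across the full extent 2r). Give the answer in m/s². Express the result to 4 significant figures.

1.498 × 10⁻⁴ m/s²

The field gradient is 2GM/d³; across the full diameter 2r the difference is 4GMr/d³.
Δg = 4GMr/d³
   = 4 × (6.674 × 10⁻¹¹) × (1.511 × 10²⁶) × (3.855 × 10⁵) / (4.700 × 10⁸)³
   = 1.498 × 10⁻⁴ m/s²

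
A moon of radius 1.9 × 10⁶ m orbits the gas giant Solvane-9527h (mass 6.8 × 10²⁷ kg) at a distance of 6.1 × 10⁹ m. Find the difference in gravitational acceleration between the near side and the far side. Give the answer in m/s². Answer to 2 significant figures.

1.5 × 10⁻⁵ m/s²

Δa = 4GMr/d³
   = 4 × (6.674 × 10⁻¹¹) × (6.8 × 10²⁷) × (1.9 × 10⁶) / (6.1 × 10⁹)³
   = 1.5 × 10⁻⁵ m/s²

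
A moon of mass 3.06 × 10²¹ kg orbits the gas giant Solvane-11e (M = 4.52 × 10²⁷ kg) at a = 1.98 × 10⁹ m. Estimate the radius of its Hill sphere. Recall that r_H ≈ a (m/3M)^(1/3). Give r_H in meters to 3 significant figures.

r_H ≈ a (m/3M)^(1/3)
    = (1.98 × 10⁹) × (3.06 × 10²¹ / (3 × 4.52 × 10²⁷))^(1/3)
    = 1.21 × 10⁷ m

1.21 × 10⁷ m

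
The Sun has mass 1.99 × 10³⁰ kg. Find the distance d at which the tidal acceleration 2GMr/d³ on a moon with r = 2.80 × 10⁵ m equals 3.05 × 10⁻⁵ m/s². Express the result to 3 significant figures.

2GMr/d³ = a_tidal  ⇒  d = (2GMr / a_tidal)^(1/3)
d = (2 × 6.674×10⁻¹¹ × (1.99 × 10³⁰) × (2.80 × 10⁵) / (3.05 × 10⁻⁵))^(1/3)
  = 1.35 × 10¹⁰ m

1.35 × 10¹⁰ m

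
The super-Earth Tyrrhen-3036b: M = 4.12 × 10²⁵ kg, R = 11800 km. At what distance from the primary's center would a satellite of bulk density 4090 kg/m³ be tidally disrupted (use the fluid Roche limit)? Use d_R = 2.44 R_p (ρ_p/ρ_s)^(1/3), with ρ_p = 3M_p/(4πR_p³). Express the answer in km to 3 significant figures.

ρ_p = 3M_p/(4πR_p³) = 3 × (4.12 × 10²⁵) / (4π × (1.18 × 10⁷ m)³) = 5990 kg/m³
d_R = 2.44 × 11800 km × (5990/4090)^(1/3)
    = 32700 km

32700 km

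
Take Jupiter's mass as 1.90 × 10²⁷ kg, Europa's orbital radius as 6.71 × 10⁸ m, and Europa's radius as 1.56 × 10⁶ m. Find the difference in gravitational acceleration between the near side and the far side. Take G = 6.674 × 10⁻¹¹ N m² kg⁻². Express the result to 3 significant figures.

Δg = 4GMr/d³
   = 4 × (6.674 × 10⁻¹¹) × (1.90 × 10²⁷) × (1.56 × 10⁶) / (6.71 × 10⁸)³
   = 2.62 × 10⁻³ m/s²

2.62 × 10⁻³ m/s²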